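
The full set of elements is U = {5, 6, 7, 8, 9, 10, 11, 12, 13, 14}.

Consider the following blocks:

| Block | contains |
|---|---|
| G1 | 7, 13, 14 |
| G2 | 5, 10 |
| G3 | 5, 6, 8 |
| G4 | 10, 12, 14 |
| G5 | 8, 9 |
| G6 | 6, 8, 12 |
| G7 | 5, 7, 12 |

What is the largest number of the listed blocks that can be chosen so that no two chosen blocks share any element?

3

G1, G2, G6 are pairwise disjoint (G1={7,13,14}; G2={5,10}; G6={6,8,12}).
Every remaining block overlaps one of these, and no 4 of the listed blocks are pairwise disjoint, so 3 is the maximum.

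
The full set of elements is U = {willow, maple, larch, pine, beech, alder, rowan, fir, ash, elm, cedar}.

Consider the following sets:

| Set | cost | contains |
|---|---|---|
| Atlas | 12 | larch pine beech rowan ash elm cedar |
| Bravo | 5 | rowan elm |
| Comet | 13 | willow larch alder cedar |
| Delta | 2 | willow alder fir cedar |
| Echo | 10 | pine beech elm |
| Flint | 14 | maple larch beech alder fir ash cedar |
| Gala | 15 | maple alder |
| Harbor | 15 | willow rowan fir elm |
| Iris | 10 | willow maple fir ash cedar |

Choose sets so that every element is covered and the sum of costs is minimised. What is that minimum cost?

Atlas, Delta, Iris together cover every element (Atlas ∪ Delta ∪ Iris = {willow, maple, larch, pine, beech, alder, rowan, fir, ash, elm, cedar}); total cost 12 + 2 + 10 = 24.
No covering selection has total cost below 24.

24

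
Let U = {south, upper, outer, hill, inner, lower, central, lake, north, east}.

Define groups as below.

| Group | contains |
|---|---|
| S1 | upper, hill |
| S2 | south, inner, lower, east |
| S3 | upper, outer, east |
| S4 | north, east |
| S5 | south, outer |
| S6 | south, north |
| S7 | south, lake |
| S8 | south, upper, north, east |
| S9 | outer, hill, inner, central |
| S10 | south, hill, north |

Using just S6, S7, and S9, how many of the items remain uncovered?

Union of S6, S7, S9 = {south, outer, hill, inner, central, lake, north}.
Not covered: upper, lower, east — 3 items.

3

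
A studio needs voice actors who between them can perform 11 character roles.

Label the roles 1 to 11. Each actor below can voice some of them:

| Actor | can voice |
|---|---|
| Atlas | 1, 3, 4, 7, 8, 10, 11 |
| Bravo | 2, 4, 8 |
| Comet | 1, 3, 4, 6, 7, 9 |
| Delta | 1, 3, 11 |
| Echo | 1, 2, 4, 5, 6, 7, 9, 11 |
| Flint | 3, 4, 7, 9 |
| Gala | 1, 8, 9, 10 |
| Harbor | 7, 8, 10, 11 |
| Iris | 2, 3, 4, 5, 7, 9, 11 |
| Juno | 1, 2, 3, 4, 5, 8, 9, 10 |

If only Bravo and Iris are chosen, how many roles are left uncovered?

3

Union of Bravo, Iris = {2, 3, 4, 5, 7, 8, 9, 11}.
Not covered: 1, 6, 10 — 3 roles.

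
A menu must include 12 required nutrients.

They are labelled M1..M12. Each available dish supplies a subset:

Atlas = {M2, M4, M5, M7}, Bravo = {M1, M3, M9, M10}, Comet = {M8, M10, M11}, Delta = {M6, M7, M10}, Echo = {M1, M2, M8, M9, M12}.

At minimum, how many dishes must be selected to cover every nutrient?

Atlas and Bravo and Comet and Delta and Echo together: Atlas ∪ Bravo ∪ Comet ∪ Delta ∪ Echo = {M1, M2, M3, M4, M5, M6, M7, M8, M9, M10, M11, M12} — every nutrient is covered.
No 4 of the 5 dishes cover everything (all 5 combinations miss at least one nutrient), so 5 is optimal.

5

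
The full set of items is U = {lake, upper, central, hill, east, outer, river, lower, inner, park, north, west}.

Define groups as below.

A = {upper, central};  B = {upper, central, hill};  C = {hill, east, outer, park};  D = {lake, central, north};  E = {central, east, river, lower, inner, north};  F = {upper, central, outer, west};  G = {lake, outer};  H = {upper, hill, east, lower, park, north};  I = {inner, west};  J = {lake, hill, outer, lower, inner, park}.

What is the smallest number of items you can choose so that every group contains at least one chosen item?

4

Take T = {lake, central, hill, inner}. Each listed group contains at least one of these, so T is a hitting set of size 4.
No choice of 3 items meets every group, so 4 is the minimum.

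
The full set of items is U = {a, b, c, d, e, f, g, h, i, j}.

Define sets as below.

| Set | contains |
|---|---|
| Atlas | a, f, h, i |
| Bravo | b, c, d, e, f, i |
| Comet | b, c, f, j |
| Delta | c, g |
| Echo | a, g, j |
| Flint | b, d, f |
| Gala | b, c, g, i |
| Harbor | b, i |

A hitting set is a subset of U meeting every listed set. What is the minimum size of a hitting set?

The 3 items {a, b, c} hit every set.
No choice of 2 items meets every set, so 3 is the minimum.

3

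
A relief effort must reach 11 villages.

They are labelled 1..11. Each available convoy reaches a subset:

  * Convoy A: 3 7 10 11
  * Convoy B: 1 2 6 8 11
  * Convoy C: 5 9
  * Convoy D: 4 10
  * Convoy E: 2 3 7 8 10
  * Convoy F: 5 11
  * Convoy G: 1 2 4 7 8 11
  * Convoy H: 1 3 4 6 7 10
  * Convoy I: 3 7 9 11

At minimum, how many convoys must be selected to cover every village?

3

B and C and H together: B ∪ C ∪ H = {1, 2, 3, 4, 5, 6, 7, 8, 9, 10, 11} — every village is covered.
No 2 of the 9 convoys cover everything (all 36 combinations miss at least one village), so 3 is optimal.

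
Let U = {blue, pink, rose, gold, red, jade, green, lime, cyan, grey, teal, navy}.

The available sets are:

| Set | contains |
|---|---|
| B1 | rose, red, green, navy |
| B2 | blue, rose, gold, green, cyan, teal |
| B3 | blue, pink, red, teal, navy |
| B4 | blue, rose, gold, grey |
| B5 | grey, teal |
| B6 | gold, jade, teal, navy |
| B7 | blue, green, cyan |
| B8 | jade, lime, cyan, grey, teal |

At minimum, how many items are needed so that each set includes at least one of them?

3

H = {blue, grey, navy} meets every set (each contains at least one member of H), and |H| = 3.
No choice of 2 items meets every set, so 3 is the minimum.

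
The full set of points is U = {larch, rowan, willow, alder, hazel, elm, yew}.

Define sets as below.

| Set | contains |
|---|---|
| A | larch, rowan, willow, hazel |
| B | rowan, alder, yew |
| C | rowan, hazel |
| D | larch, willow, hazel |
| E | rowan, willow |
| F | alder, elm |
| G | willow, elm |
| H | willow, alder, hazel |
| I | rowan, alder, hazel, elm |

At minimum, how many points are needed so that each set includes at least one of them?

3

The 3 points {willow, alder, hazel} hit every set.
No choice of 2 points meets every set, so 3 is the minimum.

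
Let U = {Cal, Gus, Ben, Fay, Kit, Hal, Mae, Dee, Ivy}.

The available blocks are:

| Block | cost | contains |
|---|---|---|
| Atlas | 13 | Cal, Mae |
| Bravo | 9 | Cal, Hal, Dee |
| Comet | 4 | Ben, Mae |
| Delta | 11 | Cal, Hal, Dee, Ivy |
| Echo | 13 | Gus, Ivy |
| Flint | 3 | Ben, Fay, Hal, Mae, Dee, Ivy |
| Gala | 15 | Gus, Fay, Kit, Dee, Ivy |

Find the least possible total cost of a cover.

27

Bravo, Flint, Gala together cover every element (Bravo ∪ Flint ∪ Gala = {Cal, Gus, Ben, Fay, Kit, Hal, Mae, Dee, Ivy}); total cost 9 + 3 + 15 = 27.
No covering selection has total cost below 27.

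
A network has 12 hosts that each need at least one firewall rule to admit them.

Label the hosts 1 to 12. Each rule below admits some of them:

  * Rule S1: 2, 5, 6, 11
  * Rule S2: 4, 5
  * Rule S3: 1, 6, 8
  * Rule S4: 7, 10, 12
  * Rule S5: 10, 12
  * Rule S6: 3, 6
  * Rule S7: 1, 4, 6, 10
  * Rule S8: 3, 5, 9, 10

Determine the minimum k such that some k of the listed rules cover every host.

S1 and S3 and S4 and S7 and S8 together: S1 ∪ S3 ∪ S4 ∪ S7 ∪ S8 = {1, 2, 3, 4, 5, 6, 7, 8, 9, 10, 11, 12} — every host is covered.
No 4 of the 8 rules cover everything (all 70 combinations miss at least one host), so 5 is optimal.

5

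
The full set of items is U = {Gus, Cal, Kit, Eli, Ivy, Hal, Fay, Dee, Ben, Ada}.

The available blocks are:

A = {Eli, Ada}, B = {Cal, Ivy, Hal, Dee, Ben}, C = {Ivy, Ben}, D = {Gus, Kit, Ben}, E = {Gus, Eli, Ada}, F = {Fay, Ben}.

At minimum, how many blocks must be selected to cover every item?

4

B and D and E and F together: B ∪ D ∪ E ∪ F = {Gus, Cal, Kit, Eli, Ivy, Hal, Fay, Dee, Ben, Ada} — every item is covered.
No 3 of the 6 blocks cover everything (all 20 combinations miss at least one item), so 4 is optimal.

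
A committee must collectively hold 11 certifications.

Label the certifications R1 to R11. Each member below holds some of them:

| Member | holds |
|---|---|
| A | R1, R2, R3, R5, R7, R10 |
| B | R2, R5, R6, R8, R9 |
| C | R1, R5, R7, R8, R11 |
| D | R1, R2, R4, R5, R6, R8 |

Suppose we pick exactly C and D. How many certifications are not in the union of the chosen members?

3

Union of C, D = {R1, R2, R4, R5, R6, R7, R8, R11}.
Not covered: R3, R9, R10 — 3 certifications.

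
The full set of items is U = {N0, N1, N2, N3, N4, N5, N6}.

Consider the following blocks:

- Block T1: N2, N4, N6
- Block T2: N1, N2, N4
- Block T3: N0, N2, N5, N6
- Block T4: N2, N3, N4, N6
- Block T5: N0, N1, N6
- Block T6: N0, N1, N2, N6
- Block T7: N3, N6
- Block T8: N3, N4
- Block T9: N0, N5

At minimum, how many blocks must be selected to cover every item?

3

T3, T5, and T8 cover everything between them: the union {N0, N1, N2, N3, N4, N5, N6} is all of U.
No 2 of the 9 blocks cover everything (all 36 combinations miss at least one item), so 3 is optimal.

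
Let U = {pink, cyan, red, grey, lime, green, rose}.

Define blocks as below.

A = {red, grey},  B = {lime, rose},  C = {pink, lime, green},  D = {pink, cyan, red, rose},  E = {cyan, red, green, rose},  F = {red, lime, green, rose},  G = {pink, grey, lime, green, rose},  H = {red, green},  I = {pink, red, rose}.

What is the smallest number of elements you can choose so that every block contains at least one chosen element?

T = {red, lime} meets every block (each contains at least one member of T), and |T| = 2.
The blocks A, C are pairwise disjoint, so any hitting set needs a separate element for each — at least 2. Hence 2 is optimal.

2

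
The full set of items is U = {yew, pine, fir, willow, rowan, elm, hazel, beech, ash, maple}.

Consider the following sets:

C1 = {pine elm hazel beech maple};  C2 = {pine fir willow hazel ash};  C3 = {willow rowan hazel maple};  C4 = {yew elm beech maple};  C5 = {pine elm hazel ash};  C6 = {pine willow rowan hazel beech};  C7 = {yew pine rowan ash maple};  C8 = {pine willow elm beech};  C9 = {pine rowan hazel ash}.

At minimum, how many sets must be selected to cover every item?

Take {C2, C4, C7}. Their union is {yew, pine, fir, willow, rowan, elm, hazel, beech, ash, maple}, which is all 10 items.
Only C2 contains fir, so C2 is forced; the remaining 5 items need at least 2 more sets (each remaining set adds at most 4) — so at least 3 sets are needed, and 3 is optimal.

3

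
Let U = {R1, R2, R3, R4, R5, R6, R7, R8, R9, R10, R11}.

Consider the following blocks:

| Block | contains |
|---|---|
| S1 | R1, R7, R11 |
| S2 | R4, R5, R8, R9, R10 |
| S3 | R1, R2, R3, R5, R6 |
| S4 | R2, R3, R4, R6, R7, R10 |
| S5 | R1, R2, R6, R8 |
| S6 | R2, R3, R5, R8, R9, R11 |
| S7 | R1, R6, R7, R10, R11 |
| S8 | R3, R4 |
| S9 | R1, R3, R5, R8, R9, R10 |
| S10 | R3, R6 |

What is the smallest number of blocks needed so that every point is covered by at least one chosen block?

3

S1 and S4 and S6 together: S1 ∪ S4 ∪ S6 = {R1, R2, R3, R4, R5, R6, R7, R8, R9, R10, R11} — every point is covered.
No 2 of the 10 blocks cover everything (all 45 combinations miss at least one point), so 3 is optimal.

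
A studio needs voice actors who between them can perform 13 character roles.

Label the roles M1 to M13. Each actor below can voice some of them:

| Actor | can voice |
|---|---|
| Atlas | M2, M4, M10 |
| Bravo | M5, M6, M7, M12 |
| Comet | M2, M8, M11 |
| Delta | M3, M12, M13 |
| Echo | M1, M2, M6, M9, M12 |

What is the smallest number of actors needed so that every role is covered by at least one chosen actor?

5

Take {Atlas, Bravo, Comet, Delta, Echo}. Their union is {M1, M2, M3, M4, M5, M6, M7, M8, M9, M10, M11, M12, M13}, which is all 13 roles.
Only Echo contains M1, so Echo is forced; the remaining 8 roles need at least 4 more actors (each remaining actor adds at most 2) — so at least 5 actors are needed, and 5 is optimal.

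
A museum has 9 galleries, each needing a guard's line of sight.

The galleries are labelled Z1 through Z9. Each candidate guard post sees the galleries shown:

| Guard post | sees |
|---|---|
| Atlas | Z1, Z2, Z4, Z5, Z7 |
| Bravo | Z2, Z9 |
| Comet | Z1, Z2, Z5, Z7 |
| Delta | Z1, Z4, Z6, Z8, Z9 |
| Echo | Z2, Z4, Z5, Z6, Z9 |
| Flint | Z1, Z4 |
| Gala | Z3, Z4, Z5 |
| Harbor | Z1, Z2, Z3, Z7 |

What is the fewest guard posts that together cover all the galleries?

3

Take {Atlas, Delta, Harbor}. Their union is {Z1, Z2, Z3, Z4, Z5, Z6, Z7, Z8, Z9}, which is all 9 galleries.
Only Delta contains Z8, so Delta is forced; the remaining 4 galleries need at least 2 more guard posts (each remaining guard post adds at most 3) — so at least 3 guard posts are needed, and 3 is optimal.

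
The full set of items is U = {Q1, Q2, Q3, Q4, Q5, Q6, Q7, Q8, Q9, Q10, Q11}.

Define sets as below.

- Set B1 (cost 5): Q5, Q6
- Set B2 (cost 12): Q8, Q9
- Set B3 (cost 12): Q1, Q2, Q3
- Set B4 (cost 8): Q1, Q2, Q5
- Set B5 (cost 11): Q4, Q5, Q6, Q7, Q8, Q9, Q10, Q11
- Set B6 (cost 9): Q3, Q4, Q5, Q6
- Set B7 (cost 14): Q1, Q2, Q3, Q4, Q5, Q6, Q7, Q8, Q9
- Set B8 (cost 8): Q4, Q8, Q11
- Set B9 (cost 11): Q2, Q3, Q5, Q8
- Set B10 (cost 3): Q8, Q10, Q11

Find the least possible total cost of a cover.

17

B7, B10 together cover every item (B7 ∪ B10 = {Q1, Q2, Q3, Q4, Q5, Q6, Q7, Q8, Q9, Q10, Q11}); total cost 14 + 3 = 17.
No covering selection has total cost below 17.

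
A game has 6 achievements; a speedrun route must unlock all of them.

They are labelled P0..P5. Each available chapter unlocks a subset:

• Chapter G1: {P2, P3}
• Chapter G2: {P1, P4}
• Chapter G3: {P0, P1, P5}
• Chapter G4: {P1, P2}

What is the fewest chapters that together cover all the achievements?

3

Take {G1, G2, G3}. Their union is {P0, P1, P2, P3, P4, P5}, which is all 6 achievements.
Only G3 contains P0, so G3 is forced; the remaining 3 achievements need at least 2 more chapters (each remaining chapter adds at most 2) — so at least 3 chapters are needed, and 3 is optimal.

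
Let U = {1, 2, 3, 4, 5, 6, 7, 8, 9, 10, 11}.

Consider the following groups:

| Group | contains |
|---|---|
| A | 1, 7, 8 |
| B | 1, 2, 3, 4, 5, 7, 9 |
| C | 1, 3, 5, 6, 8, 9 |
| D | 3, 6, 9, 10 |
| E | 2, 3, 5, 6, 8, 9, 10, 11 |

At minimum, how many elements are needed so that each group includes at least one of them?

2

H = {1, 3} meets every group (each contains at least one member of H), and |H| = 2.
The groups A, D are pairwise disjoint, so any hitting set needs a separate element for each — at least 2. Hence 2 is optimal.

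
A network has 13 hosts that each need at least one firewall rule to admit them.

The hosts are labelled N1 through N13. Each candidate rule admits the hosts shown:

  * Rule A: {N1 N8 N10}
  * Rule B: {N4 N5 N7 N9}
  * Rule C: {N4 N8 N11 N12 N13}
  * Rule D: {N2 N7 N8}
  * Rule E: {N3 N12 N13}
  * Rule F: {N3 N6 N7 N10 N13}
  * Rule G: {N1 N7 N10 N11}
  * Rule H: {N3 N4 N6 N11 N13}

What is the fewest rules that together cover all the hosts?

Take {B, C, D, G, H}. Their union is {N1, N2, N3, N4, N5, N6, N7, N8, N9, N10, N11, N12, N13}, which is all 13 hosts.
No 4 of the 8 rules cover everything (all 70 combinations miss at least one host), so 5 is optimal.

5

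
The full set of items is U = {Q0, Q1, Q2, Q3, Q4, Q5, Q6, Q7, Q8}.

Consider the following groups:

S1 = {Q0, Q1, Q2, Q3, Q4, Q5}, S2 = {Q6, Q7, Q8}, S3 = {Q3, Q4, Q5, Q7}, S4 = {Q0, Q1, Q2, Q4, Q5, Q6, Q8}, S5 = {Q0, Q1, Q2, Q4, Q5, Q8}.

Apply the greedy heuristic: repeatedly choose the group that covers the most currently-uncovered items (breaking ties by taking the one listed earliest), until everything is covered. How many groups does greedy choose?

Greedy: pick S4 (covers 7 new) → pick S3 (covers 2 new). Total picks: 2.

2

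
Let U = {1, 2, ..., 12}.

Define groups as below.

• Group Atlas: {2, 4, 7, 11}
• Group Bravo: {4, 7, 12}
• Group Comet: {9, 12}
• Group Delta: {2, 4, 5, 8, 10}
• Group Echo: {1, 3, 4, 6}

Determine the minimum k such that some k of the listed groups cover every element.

4

Take {Atlas, Comet, Delta, Echo}. Their union is {1, 2, 3, 4, 5, 6, 7, 8, 9, 10, 11, 12}, which is all 12 elements.
Only Delta contains 5, so Delta is forced; the remaining 7 elements need at least 3 more groups (each remaining group adds at most 3) — so at least 4 groups are needed, and 4 is optimal.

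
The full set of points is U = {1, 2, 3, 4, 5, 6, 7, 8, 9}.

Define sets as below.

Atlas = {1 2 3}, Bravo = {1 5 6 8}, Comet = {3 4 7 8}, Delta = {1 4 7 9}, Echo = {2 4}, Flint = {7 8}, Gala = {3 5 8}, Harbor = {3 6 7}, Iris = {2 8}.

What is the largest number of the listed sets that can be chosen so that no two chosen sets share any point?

Bravo, Echo are pairwise disjoint (Bravo={1,5,6,8}; Echo={2,4}).
Every remaining set overlaps one of these, and no 3 of the listed sets are pairwise disjoint, so 2 is the maximum.

2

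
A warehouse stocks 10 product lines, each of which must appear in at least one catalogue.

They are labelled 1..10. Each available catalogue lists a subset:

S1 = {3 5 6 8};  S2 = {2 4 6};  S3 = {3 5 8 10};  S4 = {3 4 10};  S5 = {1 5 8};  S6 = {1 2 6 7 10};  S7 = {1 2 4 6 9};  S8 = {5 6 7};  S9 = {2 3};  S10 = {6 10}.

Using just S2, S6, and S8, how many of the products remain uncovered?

Union of S2, S6, S8 = {1, 2, 4, 5, 6, 7, 10}.
Not covered: 3, 8, 9 — 3 products.

3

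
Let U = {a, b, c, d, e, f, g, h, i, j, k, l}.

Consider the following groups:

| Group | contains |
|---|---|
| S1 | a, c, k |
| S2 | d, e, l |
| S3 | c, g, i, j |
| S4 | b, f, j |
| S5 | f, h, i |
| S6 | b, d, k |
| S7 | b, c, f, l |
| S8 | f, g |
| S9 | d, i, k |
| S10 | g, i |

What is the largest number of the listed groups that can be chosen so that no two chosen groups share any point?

4

S1, S2, S4, S10 are pairwise disjoint (S1={a,c,k}; S2={d,e,l}; S4={b,f,j}; S10={g,i}).
Every remaining group overlaps one of these, and no 5 of the listed groups are pairwise disjoint, so 4 is the maximum.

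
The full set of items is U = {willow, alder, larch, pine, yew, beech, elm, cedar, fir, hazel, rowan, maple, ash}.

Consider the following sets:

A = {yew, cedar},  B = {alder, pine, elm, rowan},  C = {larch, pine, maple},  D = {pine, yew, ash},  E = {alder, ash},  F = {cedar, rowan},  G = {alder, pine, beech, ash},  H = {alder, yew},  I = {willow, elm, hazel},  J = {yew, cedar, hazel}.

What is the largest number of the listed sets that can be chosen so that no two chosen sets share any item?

4

C, E, F, I are pairwise disjoint (C={larch,pine,maple}; E={alder,ash}; F={cedar,rowan}; I={willow,elm,hazel}).
Every remaining set overlaps one of these, and no 5 of the listed sets are pairwise disjoint, so 4 is the maximum.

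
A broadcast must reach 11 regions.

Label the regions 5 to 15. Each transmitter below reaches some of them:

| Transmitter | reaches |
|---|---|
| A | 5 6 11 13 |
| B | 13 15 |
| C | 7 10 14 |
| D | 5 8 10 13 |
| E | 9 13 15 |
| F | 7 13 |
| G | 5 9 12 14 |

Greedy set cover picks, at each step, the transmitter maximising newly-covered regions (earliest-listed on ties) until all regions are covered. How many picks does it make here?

5

Greedy: pick A (covers 4 new) → pick C (covers 3 new) → pick E (covers 2 new) → pick D (covers 1 new) → pick G (covers 1 new). Total picks: 5.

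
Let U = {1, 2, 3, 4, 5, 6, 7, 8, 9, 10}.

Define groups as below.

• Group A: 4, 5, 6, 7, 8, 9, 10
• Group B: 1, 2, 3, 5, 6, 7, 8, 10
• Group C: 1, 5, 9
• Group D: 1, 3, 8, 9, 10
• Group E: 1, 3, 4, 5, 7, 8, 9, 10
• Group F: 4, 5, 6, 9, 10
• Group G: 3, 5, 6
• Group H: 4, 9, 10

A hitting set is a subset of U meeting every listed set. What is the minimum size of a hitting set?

2

Take T = {5, 10}. Each listed group contains at least one of these, so T is a hitting set of size 2.
The groups G, H are pairwise disjoint, so any hitting set needs a separate point for each — at least 2. Hence 2 is optimal.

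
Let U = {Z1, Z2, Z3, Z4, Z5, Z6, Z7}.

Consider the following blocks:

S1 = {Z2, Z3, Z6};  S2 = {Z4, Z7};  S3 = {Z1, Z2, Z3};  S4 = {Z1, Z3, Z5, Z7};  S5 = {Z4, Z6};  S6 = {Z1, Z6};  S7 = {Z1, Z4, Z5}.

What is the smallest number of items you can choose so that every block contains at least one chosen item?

3

Take H = {Z1, Z3, Z4}. Each listed block contains at least one of these, so H is a hitting set of size 3.
No choice of 2 items meets every block, so 3 is the minimum.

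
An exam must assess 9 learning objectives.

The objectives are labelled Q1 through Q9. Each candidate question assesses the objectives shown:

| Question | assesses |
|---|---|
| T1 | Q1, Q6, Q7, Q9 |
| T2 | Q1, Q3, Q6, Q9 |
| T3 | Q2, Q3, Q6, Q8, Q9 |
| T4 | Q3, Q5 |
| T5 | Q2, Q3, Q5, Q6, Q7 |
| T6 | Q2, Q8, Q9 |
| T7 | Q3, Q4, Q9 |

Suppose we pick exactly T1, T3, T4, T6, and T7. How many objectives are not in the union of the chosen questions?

Union of T1, T3, T4, T6, T7 = {Q1, Q2, Q3, Q4, Q5, Q6, Q7, Q8, Q9} — that's every objective, so 0 are uncovered.

0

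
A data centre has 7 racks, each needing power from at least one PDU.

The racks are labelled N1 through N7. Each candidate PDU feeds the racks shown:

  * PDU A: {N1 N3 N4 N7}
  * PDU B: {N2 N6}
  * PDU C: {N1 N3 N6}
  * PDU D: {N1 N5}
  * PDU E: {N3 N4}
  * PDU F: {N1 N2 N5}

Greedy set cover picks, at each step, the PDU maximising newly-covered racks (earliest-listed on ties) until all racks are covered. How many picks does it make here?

3

Greedy: pick A (covers 4 new) → pick B (covers 2 new) → pick D (covers 1 new). Total picks: 3.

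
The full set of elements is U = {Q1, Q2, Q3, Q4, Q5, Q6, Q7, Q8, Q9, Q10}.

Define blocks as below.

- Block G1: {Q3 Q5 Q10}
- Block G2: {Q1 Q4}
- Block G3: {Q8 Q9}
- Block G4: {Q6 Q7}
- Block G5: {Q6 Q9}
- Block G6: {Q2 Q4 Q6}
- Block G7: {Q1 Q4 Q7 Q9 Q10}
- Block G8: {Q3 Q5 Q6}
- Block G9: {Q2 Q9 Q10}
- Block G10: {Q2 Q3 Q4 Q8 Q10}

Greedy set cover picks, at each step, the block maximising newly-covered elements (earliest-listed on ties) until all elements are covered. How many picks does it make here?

Greedy: pick G7 (covers 5 new) → pick G8 (covers 3 new) → pick G10 (covers 2 new). Total picks: 3.

3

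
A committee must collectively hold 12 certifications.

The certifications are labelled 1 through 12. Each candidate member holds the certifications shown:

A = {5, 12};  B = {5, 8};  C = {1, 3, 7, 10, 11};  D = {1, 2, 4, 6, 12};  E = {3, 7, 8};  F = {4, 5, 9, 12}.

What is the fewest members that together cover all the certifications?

4

Take {C, D, E, F}. Their union is {1, 2, 3, 4, 5, 6, 7, 8, 9, 10, 11, 12}, which is all 12 certifications.
No 3 of the 6 members cover everything (all 20 combinations miss at least one certification), so 4 is optimal.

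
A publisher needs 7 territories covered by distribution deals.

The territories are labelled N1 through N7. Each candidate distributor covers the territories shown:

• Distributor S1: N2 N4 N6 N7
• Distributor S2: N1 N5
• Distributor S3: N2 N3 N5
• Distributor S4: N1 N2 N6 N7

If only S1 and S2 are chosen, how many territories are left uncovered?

Union of S1, S2 = {N1, N2, N4, N5, N6, N7}.
Not covered: N3 — 1 territory.

1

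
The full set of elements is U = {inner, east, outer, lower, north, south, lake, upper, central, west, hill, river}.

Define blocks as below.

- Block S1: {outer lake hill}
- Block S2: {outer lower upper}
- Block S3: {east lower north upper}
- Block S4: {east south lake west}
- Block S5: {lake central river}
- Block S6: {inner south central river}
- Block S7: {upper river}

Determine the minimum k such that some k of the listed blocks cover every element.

S1 and S3 and S4 and S6 together: S1 ∪ S3 ∪ S4 ∪ S6 = {inner, east, outer, lower, north, south, lake, upper, central, west, hill, river} — every element is covered.
Only S4 contains west, so S4 is forced; the remaining 8 elements need at least 3 more blocks (each remaining block adds at most 3) — so at least 4 blocks are needed, and 4 is optimal.

4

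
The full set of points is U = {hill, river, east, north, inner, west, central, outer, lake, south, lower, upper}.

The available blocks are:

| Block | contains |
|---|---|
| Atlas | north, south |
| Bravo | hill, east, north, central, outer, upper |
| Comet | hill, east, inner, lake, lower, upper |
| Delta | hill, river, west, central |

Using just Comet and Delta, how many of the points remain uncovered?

3

Union of Comet, Delta = {hill, river, east, inner, west, central, lake, lower, upper}.
Not covered: north, outer, south — 3 points.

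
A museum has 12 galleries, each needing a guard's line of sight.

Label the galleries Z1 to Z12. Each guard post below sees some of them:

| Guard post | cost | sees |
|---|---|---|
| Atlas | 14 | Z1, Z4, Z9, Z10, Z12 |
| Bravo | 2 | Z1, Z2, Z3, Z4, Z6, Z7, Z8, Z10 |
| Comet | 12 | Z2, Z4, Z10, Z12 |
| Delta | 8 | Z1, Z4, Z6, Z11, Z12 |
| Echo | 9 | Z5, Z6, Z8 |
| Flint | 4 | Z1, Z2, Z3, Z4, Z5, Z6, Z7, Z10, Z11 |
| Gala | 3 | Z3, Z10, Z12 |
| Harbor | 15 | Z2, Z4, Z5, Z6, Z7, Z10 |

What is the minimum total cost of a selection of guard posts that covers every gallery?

20

Atlas, Bravo, Flint together cover every gallery (Atlas ∪ Bravo ∪ Flint = {Z1, Z2, Z3, Z4, Z5, Z6, Z7, Z8, Z9, Z10, Z11, Z12}); total cost 14 + 2 + 4 = 20.
The greedy pick Bravo, Flint, Gala, Atlas costs 23; no covering selection beats 20.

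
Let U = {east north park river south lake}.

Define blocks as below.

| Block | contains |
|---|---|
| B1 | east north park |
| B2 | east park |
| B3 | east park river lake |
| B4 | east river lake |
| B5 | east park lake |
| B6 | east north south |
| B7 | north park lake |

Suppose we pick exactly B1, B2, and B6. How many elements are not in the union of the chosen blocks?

2

Union of B1, B2, B6 = {east, north, park, south}.
Not covered: river, lake — 2 elements.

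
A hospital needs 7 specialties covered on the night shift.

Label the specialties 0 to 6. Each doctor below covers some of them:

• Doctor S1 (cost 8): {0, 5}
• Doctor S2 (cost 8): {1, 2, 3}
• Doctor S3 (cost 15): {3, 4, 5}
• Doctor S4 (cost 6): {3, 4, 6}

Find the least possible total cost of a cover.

S1, S2, S4 together cover every specialty (S1 ∪ S2 ∪ S4 = {0, 1, 2, 3, 4, 5, 6}); total cost 8 + 8 + 6 = 22.
No covering selection has total cost below 22.

22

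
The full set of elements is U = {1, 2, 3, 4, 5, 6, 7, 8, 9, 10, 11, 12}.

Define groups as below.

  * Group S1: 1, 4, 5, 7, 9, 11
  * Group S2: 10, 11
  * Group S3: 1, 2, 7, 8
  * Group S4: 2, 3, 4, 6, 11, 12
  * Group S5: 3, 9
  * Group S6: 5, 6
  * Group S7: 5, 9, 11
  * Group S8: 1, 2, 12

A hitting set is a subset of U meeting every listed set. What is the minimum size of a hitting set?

Take H = {1, 3, 6, 11}. Each listed group contains at least one of these, so H is a hitting set of size 4.
The groups S2, S5, S6, S8 are pairwise disjoint, so any hitting set needs a separate element for each — at least 4. Hence 4 is optimal.

4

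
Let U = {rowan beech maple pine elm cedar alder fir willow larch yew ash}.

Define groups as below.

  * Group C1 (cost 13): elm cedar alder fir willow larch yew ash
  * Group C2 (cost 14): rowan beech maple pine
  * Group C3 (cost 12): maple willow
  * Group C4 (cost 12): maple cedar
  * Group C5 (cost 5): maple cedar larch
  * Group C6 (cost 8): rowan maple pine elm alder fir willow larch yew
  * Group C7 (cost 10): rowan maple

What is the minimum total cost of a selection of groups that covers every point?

C1, C2 together cover every point (C1 ∪ C2 = {rowan, beech, maple, pine, elm, cedar, alder, fir, willow, larch, yew, ash}); total cost 13 + 14 = 27.
The greedy pick C6, C5, C1, C2 costs 40; no covering selection beats 27.

27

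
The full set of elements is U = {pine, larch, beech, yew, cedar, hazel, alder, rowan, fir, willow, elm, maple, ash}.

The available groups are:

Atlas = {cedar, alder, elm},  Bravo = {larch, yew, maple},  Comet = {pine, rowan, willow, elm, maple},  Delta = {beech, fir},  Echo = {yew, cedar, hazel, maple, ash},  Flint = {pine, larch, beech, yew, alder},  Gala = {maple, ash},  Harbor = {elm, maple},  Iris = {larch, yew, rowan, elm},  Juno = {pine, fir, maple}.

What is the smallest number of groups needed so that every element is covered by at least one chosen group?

Comet, Delta, Echo, and Flint cover everything between them: the union {pine, larch, beech, yew, cedar, hazel, alder, rowan, fir, willow, elm, maple, ash} is all of U.
No 3 of the 10 groups cover everything (all 120 combinations miss at least one element), so 4 is optimal.

4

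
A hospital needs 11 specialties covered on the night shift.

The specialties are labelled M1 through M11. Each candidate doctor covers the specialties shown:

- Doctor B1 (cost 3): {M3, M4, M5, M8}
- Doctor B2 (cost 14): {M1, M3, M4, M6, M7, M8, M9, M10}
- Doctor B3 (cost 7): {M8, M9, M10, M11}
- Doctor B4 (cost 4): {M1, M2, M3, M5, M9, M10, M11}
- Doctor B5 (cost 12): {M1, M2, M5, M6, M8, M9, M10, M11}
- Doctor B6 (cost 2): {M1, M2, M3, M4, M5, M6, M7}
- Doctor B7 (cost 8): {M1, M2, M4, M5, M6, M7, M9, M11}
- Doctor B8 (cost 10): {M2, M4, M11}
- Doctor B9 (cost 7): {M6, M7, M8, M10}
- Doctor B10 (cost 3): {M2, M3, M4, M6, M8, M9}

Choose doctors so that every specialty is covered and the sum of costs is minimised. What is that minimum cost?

9

B3, B6 together cover every specialty (B3 ∪ B6 = {M1, M2, M3, M4, M5, M6, M7, M8, M9, M10, M11}); total cost 7 + 2 = 9.
No covering selection has total cost below 9.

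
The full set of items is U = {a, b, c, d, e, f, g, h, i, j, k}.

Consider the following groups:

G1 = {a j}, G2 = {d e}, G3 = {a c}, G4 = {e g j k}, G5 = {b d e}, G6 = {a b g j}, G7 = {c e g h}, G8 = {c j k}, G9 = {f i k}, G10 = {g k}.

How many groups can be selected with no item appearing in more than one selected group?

3

G3, G5, G9 are pairwise disjoint (G3={a,c}; G5={b,d,e}; G9={f,i,k}).
Every remaining group overlaps one of these, and no 4 of the listed groups are pairwise disjoint, so 3 is the maximum.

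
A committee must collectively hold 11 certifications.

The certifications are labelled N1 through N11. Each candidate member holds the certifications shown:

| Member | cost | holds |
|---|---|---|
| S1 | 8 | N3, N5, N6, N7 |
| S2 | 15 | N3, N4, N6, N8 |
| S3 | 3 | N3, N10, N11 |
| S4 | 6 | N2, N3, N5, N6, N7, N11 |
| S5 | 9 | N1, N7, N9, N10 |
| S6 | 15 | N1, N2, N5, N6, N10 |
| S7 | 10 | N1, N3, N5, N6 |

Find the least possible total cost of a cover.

S2, S4, S5 together cover every certification (S2 ∪ S4 ∪ S5 = {N1, N2, N3, N4, N5, N6, N7, N8, N9, N10, N11}); total cost 15 + 6 + 9 = 30.
The greedy pick S3, S4, S5, S2 costs 33; no covering selection beats 30.

30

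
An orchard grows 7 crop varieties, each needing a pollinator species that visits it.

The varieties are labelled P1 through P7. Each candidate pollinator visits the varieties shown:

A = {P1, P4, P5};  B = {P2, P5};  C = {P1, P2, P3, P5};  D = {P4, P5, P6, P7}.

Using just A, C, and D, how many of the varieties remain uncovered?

0

Union of A, C, D = {P1, P2, P3, P4, P5, P6, P7} — that's every variety, so 0 are uncovered.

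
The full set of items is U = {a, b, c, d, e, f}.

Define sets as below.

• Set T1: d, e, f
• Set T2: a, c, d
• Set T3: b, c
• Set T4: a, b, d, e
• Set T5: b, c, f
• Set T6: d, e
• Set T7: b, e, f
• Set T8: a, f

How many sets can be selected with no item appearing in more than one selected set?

3

T3, T6, T8 are pairwise disjoint (T3={b,c}; T6={d,e}; T8={a,f}).
Every remaining set overlaps one of these, and no 4 of the listed sets are pairwise disjoint, so 3 is the maximum.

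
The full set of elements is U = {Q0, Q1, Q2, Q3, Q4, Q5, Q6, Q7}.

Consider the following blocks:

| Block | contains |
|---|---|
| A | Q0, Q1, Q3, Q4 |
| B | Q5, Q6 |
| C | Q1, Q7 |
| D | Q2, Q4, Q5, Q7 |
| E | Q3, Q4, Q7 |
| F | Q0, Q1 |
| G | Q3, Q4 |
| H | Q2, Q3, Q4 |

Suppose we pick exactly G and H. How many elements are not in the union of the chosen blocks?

5

Union of G, H = {Q2, Q3, Q4}.
Not covered: Q0, Q1, Q5, Q6, Q7 — 5 elements.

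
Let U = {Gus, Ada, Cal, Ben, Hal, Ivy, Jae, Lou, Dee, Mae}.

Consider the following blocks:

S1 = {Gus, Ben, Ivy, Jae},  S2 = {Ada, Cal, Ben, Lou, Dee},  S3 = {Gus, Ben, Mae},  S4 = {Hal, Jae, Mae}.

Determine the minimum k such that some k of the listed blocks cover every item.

3

Take {S1, S2, S4}. Their union is {Gus, Ada, Cal, Ben, Hal, Ivy, Jae, Lou, Dee, Mae}, which is all 10 items.
Only S2 contains Ada, so S2 is forced; the remaining 5 items need at least 2 more blocks (each remaining block adds at most 3) — so at least 3 blocks are needed, and 3 is optimal.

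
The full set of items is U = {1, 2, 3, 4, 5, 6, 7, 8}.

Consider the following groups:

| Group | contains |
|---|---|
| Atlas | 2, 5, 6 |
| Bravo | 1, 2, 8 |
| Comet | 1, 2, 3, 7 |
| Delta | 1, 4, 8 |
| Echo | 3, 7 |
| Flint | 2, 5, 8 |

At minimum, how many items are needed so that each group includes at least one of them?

3

Take H = {3, 6, 8}. Each listed group contains at least one of these, so H is a hitting set of size 3.
The groups Atlas, Delta, Echo are pairwise disjoint, so any hitting set needs a separate item for each — at least 3. Hence 3 is optimal.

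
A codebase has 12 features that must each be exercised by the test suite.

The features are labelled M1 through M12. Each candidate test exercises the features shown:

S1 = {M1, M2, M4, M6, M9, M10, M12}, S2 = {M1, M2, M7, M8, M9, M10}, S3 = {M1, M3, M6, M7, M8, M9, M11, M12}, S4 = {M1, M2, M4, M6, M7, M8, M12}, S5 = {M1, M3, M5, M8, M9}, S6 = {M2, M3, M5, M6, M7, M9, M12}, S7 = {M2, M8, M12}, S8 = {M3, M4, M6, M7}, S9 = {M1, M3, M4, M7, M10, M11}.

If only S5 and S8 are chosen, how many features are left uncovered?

Union of S5, S8 = {M1, M3, M4, M5, M6, M7, M8, M9}.
Not covered: M2, M10, M11, M12 — 4 features.

4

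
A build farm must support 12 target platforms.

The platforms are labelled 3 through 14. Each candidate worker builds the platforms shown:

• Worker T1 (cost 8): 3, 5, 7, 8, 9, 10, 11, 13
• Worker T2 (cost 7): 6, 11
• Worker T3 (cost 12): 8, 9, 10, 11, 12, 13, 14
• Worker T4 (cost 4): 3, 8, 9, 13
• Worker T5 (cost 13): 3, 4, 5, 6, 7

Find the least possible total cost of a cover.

T3, T5 together cover every platform (T3 ∪ T5 = {3, 4, 5, 6, 7, 8, 9, 10, 11, 12, 13, 14}); total cost 12 + 13 = 25.
The greedy pick T1, T3, T5 costs 33; no covering selection beats 25.

25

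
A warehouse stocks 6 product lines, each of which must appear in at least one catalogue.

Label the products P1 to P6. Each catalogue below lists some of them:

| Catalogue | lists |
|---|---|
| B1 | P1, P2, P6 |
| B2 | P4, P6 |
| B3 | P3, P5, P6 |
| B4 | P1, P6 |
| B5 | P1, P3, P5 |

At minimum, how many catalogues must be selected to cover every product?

Take {B1, B2, B5}. Their union is {P1, P2, P3, P4, P5, P6}, which is all 6 products.
Only B1 contains P2, so B1 is forced; the remaining 3 products need at least 2 more catalogues (each remaining catalogue adds at most 2) — so at least 3 catalogues are needed, and 3 is optimal.

3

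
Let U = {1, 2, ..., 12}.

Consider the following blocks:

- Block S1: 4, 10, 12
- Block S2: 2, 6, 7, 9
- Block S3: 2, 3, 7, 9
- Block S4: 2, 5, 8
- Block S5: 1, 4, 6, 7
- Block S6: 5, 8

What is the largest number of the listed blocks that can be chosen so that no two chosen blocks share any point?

3

S1, S3, S6 are pairwise disjoint (S1={4,10,12}; S3={2,3,7,9}; S6={5,8}).
Every remaining block overlaps one of these, and no 4 of the listed blocks are pairwise disjoint, so 3 is the maximum.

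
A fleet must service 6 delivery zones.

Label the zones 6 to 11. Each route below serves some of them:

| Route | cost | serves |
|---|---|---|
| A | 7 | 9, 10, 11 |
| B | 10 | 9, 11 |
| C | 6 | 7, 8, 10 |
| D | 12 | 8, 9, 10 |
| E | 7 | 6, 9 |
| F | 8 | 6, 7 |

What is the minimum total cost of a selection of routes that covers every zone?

20

A, C, E together cover every zone (A ∪ C ∪ E = {6, 7, 8, 9, 10, 11}); total cost 7 + 6 + 7 = 20.
No covering selection has total cost below 20.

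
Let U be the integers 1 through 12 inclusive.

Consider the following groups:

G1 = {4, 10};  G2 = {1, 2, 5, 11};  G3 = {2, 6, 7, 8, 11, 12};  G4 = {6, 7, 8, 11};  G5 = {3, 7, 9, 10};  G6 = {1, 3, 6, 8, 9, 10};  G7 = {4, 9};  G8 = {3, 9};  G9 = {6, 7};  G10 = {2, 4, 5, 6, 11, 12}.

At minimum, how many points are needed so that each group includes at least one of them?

4

The 4 points {3, 4, 7, 11} hit every group.
The groups G1, G2, G8, G9 are pairwise disjoint, so any hitting set needs a separate point for each — at least 4. Hence 4 is optimal.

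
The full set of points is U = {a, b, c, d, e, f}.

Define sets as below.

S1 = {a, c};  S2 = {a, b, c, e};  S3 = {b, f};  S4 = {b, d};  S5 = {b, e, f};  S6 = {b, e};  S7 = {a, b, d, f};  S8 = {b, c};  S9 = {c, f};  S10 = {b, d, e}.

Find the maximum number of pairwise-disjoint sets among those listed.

2

S4, S9 are pairwise disjoint (S4={b,d}; S9={c,f}).
Every remaining set overlaps one of these, and no 3 of the listed sets are pairwise disjoint, so 2 is the maximum.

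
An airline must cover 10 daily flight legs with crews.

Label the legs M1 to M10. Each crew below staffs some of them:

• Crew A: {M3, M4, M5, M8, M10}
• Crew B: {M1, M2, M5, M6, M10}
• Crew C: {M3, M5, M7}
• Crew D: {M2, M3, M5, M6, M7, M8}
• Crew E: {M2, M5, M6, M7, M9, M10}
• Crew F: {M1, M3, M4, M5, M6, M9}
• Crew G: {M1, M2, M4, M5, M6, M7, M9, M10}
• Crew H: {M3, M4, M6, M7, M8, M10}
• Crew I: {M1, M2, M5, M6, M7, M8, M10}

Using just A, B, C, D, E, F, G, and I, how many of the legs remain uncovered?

0

Union of A, B, C, D, E, F, G, I = {M1, M2, M3, M4, M5, M6, M7, M8, M9, M10} — that's every leg, so 0 are uncovered.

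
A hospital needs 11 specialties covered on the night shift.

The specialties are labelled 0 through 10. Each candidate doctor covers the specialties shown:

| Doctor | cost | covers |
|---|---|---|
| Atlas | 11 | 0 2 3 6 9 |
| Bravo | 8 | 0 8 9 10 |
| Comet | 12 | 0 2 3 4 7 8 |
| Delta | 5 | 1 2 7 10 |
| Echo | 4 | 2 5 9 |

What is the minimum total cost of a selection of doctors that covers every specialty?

32

Atlas, Comet, Delta, Echo together cover every specialty (Atlas ∪ Comet ∪ Delta ∪ Echo = {0, 1, 2, 3, 4, 5, 6, 7, 8, 9, 10}); total cost 11 + 12 + 5 + 4 = 32.
No covering selection has total cost below 32.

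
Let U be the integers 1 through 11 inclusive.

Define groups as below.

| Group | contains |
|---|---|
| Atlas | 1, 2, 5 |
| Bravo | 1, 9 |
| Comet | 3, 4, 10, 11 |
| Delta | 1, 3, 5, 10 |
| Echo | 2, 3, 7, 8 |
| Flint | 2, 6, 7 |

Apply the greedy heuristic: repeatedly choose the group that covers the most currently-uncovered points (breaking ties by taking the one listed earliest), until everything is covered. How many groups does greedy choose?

Greedy: pick Comet (covers 4 new) → pick Atlas (covers 3 new) → pick Echo (covers 2 new) → pick Bravo (covers 1 new) → pick Flint (covers 1 new). Total picks: 5.

5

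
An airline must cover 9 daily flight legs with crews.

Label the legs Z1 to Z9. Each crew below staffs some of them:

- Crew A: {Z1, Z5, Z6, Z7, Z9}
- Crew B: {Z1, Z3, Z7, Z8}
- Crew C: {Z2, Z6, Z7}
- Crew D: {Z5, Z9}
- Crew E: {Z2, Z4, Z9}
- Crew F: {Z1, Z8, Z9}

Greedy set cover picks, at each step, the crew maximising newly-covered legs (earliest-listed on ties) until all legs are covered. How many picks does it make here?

3

Greedy: pick A (covers 5 new) → pick B (covers 2 new) → pick E (covers 2 new). Total picks: 3.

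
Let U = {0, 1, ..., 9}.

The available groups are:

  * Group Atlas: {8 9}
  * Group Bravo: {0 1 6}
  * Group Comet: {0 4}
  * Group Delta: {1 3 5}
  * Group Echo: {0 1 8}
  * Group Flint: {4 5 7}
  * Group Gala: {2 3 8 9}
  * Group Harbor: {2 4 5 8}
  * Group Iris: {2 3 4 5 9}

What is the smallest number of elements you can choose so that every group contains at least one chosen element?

H = {0, 5, 9} meets every group (each contains at least one member of H), and |H| = 3.
The groups Atlas, Bravo, Flint are pairwise disjoint, so any hitting set needs a separate element for each — at least 3. Hence 3 is optimal.

3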